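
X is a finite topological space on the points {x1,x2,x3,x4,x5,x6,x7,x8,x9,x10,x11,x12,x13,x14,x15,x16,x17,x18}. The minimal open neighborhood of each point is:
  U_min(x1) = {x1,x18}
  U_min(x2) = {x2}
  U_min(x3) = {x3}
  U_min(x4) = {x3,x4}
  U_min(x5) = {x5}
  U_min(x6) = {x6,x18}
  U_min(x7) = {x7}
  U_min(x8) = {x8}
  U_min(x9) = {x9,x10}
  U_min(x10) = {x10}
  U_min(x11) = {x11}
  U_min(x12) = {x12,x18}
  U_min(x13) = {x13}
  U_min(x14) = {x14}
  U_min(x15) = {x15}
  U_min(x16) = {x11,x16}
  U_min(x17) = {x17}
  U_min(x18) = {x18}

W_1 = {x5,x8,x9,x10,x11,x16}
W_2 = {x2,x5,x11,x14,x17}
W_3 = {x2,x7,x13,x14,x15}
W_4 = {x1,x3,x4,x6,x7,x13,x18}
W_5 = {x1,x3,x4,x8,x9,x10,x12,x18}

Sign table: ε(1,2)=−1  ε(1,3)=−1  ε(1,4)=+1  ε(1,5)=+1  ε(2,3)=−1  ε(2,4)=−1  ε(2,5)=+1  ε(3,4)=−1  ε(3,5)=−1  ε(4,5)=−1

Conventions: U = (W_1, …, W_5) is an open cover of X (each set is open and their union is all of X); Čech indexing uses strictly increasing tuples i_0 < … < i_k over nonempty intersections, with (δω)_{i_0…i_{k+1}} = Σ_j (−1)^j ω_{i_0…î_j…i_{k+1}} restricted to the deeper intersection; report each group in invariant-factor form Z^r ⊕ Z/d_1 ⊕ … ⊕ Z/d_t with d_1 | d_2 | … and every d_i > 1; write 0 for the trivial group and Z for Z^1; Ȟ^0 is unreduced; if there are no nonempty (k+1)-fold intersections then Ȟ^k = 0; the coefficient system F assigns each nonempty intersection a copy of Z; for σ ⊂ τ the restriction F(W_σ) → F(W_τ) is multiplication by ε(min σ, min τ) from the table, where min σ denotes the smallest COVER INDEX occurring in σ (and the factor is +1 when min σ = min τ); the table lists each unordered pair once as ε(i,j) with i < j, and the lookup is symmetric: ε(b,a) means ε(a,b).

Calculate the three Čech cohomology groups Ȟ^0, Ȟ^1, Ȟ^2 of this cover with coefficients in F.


nerve simplices:
  W12={x5,x11} W15={x8,x9,x10} W23={x2,x14} W34={x7,x13} W45={x1,x3,x4,x18}
C dims 5,5; δ0: rk 4, SNF 1^4
degree 0: 5−4−0 = 1 → Ȟ^0 ≅ Z
degree 1: 5−0−4 = 1 → Ȟ^1 ≅ Z
degree 2: 0−0−0 = 0 → Ȟ^2 ≅ 0

Ȟ^0 ≅ Z,  Ȟ^1 ≅ Z,  Ȟ^2 ≅ 0


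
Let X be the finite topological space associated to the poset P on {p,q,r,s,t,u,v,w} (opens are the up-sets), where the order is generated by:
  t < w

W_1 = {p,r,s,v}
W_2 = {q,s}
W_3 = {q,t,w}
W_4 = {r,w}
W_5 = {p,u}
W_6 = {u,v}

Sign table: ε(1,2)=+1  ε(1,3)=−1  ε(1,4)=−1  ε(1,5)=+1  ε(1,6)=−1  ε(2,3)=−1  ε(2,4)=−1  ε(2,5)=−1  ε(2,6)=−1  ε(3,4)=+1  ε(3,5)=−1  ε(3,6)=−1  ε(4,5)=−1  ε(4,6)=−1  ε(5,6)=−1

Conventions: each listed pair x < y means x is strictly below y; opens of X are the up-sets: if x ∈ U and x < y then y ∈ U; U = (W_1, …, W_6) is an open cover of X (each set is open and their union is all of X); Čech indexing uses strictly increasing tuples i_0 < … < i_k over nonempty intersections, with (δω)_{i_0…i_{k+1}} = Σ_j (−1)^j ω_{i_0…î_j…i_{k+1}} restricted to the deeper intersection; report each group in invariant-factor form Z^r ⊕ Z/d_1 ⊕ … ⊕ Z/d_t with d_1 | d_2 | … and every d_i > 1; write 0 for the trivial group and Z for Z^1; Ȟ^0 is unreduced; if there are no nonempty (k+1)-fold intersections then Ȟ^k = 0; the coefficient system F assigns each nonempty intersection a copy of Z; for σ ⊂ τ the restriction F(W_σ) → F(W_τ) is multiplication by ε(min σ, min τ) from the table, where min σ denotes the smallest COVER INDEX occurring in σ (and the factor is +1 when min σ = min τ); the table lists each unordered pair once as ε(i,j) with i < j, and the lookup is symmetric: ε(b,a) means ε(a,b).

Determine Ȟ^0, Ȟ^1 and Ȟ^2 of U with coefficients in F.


Ȟ^0 = Z,  Ȟ^1 = Z^2,  Ȟ^2 = 0

nonempty overlaps:
  W12={s} W14={r} W15={p} W16={v} W23={q} W34={w} W56={u}
C dims 6,7; δ0: rk 5, SNF 1^5
degree 0: 6−5−0 = 1 → Ȟ^0 ≅ Z
degree 1: 7−0−5 = 2 → Ȟ^1 ≅ Z^2
degree 2: 0−0−0 = 0 → Ȟ^2 ≅ 0


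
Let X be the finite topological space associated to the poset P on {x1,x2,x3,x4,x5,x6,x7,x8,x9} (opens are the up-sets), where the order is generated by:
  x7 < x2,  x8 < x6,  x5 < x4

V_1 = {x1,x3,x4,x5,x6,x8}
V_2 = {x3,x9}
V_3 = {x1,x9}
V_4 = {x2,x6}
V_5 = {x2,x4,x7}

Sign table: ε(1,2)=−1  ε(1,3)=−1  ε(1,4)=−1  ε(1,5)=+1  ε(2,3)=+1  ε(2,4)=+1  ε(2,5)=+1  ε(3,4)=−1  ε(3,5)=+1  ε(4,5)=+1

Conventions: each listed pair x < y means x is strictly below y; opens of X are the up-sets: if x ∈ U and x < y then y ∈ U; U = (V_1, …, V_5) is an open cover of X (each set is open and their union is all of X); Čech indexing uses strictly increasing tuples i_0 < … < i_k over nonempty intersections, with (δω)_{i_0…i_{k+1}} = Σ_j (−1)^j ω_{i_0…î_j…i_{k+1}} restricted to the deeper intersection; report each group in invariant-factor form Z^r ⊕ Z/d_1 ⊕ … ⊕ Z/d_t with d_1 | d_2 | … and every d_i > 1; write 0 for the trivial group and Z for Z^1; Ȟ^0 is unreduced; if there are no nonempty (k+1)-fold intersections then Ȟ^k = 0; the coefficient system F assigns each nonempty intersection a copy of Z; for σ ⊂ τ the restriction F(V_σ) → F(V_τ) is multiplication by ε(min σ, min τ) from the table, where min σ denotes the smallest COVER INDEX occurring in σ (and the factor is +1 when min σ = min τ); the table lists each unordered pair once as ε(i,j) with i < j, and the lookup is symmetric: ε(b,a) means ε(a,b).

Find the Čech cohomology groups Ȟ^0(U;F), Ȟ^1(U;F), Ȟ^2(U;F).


nerve simplices:
  V12={x3} V13={x1} V14={x6} V15={x4} V23={x9} V45={x2}
C dims 5,6; δ0: rk 5, SNF 1^4·2
degree 0: 5−5−0 = 0 → Ȟ^0 ≅ 0
degree 1: 6−0−5 = 1 plus torsion [2] → Ȟ^1 ≅ Z ⊕ Z/2
degree 2: 0−0−0 = 0 → Ȟ^2 ≅ 0

Ȟ^0 ≅ 0,  Ȟ^1 ≅ Z ⊕ Z/2,  Ȟ^2 ≅ 0


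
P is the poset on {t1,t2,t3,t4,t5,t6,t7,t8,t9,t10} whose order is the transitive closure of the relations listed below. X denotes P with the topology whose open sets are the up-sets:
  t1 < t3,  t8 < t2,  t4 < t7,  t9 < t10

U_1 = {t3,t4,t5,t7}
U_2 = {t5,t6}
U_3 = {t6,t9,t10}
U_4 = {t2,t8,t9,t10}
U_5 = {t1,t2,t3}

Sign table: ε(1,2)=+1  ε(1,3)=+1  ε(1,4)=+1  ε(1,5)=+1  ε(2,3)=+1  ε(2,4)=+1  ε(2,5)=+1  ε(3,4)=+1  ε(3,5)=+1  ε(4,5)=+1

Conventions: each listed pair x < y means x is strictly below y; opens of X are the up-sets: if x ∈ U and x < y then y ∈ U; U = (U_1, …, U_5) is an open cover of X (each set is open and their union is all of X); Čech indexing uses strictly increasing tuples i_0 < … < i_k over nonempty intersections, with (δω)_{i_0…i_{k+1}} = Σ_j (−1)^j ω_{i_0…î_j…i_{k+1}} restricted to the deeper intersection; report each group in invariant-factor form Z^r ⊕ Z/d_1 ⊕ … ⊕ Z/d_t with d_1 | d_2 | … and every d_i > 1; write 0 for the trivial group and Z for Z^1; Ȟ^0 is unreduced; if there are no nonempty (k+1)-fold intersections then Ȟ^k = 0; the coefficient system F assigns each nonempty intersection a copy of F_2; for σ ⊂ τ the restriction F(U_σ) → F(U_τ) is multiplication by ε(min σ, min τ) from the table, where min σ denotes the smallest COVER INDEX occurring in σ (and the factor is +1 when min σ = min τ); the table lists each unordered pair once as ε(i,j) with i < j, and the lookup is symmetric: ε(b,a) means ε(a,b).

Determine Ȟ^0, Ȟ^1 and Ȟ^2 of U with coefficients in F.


cover nerve:
  U12={t5} U15={t3} U23={t6} U34={t9,t10} U45={t2}
C dims 5,5; δ0: rk_F2 4
Ȟ^0: (5−4)−0=1 ⇒ Z/2
Ȟ^1: (5−0)−4=1 ⇒ Z/2
Ȟ^2: (0−0)−0=0 ⇒ 0

Ȟ^0 ≅ Z/2,  Ȟ^1 ≅ Z/2,  Ȟ^2 ≅ 0


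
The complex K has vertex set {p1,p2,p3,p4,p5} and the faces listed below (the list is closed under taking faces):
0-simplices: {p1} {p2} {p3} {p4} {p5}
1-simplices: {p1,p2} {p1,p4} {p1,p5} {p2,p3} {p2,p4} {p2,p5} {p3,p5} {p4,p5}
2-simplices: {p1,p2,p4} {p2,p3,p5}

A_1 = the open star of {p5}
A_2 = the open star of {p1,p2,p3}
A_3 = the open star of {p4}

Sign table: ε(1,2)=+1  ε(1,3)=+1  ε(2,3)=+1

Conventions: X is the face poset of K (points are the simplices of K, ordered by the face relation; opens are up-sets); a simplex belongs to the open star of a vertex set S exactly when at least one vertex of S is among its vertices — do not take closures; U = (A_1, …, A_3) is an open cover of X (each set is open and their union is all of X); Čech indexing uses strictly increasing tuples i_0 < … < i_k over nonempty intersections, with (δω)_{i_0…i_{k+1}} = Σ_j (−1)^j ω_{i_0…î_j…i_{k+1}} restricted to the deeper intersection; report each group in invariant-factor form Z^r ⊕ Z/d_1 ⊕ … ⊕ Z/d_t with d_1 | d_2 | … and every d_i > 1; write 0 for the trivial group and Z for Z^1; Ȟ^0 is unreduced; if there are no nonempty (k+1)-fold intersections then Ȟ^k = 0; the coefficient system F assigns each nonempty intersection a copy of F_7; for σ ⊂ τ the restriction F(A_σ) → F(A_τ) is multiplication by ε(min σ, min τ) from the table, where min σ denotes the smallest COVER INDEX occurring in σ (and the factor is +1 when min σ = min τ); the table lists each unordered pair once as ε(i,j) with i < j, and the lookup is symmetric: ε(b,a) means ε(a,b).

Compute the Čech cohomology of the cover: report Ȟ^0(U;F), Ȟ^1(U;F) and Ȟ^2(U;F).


Ȟ^0 ≅ Z/7, Ȟ^1 ≅ Z/7 and Ȟ^2 ≅ 0

nonempty intersections:
  A1={{p5},{p1,p5},{p2,p5},{p3,p5},{p4,p5},{p2,p3,p5}} A2={{p1},{p2},{p3},{p1,p2},{p1,p4},{p1,p5},{p2,p3},{p2,p4},{p2,p5},{p3,p5},{p1,p2,p4},{p2,p3,p5}} A3={{p4},{p1,p4},{p2,p4},{p4,p5},{p1,p2,p4}}
  A12={{p1,p5},{p2,p5},{p3,p5},{p2,p3,p5}} A13={{p4,p5}} A23={{p1,p4},{p2,p4},{p1,p2,p4}}
C dims 3,3; δ0: rk_F7 2
Ȟ^0: (3−2)−0=1 ⇒ Z/7
Ȟ^1: (3−0)−2=1 ⇒ Z/7
Ȟ^2: (0−0)−0=0 ⇒ 0


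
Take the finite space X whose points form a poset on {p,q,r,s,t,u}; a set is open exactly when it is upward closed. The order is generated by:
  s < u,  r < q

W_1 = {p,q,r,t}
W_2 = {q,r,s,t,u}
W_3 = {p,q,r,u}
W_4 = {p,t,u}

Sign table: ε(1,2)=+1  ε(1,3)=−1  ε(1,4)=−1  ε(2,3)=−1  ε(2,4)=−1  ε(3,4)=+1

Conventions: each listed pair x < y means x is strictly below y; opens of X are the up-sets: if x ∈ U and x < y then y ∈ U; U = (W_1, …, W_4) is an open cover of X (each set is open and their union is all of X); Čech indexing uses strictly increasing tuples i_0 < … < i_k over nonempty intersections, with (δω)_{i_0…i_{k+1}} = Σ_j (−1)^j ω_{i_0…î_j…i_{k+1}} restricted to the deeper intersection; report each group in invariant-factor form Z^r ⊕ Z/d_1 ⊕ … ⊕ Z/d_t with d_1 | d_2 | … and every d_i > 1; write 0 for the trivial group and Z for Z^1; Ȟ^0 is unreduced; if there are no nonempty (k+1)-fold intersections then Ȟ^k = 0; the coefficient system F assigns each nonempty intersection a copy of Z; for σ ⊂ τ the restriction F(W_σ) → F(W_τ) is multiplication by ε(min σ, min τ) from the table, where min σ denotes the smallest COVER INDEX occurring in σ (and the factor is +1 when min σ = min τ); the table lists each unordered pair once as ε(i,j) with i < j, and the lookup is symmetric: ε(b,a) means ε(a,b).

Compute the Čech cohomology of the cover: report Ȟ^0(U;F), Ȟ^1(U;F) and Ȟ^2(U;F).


Ȟ^0 = Z, Ȟ^1 = 0 and Ȟ^2 = Z

nonempty intersections:
  W12={q,r,t} W13={p,q,r} W14={p,t} W23={q,r,u} W24={t,u} W34={p,u}
  W123={q,r} W124={t} W134={p} W234={u}
C dims 4,6,4; δ0: rk 3, SNF 1^3; δ1: rk 3, SNF 1^3
Ȟ^0: (4−3)−0=1 ⇒ Z
Ȟ^1: (6−3)−3=0 ⇒ 0
Ȟ^2: (4−0)−3=1 ⇒ Z


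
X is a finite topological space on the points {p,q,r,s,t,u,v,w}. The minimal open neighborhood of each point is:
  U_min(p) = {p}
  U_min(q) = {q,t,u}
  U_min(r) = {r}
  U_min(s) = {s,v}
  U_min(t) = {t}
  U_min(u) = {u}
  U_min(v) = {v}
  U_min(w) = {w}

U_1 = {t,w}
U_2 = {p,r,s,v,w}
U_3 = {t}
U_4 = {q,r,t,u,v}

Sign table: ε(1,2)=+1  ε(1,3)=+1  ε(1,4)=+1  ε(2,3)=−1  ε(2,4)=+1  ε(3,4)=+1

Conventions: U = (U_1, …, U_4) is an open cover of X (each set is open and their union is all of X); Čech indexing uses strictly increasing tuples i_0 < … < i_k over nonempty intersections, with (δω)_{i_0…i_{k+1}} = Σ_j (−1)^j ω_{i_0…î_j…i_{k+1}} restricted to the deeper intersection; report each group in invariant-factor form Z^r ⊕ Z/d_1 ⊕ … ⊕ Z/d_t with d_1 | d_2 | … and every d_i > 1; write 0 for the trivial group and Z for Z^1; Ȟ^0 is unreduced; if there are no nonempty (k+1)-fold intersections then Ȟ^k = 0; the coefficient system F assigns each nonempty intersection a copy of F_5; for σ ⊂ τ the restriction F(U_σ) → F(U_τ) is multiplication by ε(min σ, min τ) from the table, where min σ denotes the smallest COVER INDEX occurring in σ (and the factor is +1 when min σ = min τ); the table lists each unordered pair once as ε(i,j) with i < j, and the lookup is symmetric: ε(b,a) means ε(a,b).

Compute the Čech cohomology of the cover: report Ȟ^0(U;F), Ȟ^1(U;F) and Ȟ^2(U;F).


nonempty intersections:
  U12={w} U13={t} U14={t} U24={r,v} U34={t}
  U134={t}
C dims 4,5,1; δ0: rk_F5 3; δ1: rk_F5 1
Ȟ^0: (4−3)−0=1 ⇒ Z/5
Ȟ^1: (5−1)−3=1 ⇒ Z/5
Ȟ^2: (1−0)−1=0 ⇒ 0

Ȟ^0 ≅ Z/5; Ȟ^1 ≅ Z/5; Ȟ^2 ≅ 0


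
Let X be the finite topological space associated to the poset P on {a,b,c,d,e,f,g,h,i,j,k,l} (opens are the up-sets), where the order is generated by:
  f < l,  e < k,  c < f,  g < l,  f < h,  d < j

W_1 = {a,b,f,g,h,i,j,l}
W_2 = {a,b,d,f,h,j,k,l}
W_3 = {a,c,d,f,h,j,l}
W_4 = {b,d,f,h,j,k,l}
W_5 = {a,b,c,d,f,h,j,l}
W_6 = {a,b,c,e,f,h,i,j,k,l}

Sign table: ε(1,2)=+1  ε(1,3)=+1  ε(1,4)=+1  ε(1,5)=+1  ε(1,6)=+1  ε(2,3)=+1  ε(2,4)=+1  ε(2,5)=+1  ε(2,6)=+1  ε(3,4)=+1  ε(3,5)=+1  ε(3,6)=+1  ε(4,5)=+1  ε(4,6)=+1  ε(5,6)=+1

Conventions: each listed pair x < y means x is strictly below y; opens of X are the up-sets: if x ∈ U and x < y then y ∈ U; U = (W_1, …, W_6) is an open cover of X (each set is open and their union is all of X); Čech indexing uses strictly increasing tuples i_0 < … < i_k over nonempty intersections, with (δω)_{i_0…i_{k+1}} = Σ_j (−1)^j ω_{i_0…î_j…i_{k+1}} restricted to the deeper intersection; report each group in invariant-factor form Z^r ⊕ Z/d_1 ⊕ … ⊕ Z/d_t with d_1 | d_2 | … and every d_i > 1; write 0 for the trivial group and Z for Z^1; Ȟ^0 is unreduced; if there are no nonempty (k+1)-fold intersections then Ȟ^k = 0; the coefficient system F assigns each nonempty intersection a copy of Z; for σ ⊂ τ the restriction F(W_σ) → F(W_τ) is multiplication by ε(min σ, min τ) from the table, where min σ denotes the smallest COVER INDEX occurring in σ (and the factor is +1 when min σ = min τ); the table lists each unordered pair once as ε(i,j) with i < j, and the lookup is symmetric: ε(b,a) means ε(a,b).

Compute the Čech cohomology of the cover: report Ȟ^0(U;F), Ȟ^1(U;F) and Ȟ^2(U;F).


cover nerve:
  W12={a,b,f,h,j,l} W13={a,f,h,j,l} W14={b,f,h,j,l} W15={a,b,f,h,j,l} W16={a,b,f,h,i,j,l} W23={a,d,f,h,j,l} W24={b,d,f,h,j,k,l} W25={a,b,d,f,h,j,l} W26={a,b,f,h,j,k,l} W34={d,f,h,j,l} W35={a,c,d,f,h,j,l} W36={a,c,f,h,j,l} W45={b,d,f,h,j,l} W46={b,f,h,j,k,l} W56={a,b,c,f,h,j,l}
  W123={a,f,h,j,l} W124={b,f,h,j,l} W125={a,b,f,h,j,l} W126={a,b,f,h,j,l} W134={f,h,j,l} W135={a,f,h,j,l} W136={a,f,h,j,l} W145={b,f,h,j,l} W146={b,f,h,j,l} W156={a,b,f,h,j,l} W234={d,f,h,j,l} W235={a,d,f,h,j,l} W236={a,f,h,j,l} W245={b,d,f,h,j,l} W246={b,f,h,j,k,l} W256={a,b,f,h,j,l} W345={d,f,h,j,l} W346={f,h,j,l} W356={a,c,f,h,j,l} W456={b,f,h,j,l}
  W1234={f,h,j,l} W1235={a,f,h,j,l} W1236={a,f,h,j,l} W1245={b,f,h,j,l} W1246={b,f,h,j,l} W1256={a,b,f,h,j,l} W1345={f,h,j,l} W1346={f,h,j,l} W1356={a,f,h,j,l} W1456={b,f,h,j,l} W2345={d,f,h,j,l} W2346={f,h,j,l} W2356={a,f,h,j,l} W2456={b,f,h,j,l} W3456={f,h,j,l}
  W12345={f,h,j,l} W12346={f,h,j,l} W12356={a,f,h,j,l} W12456={b,f,h,j,l} W13456={f,h,j,l} W23456={f,h,j,l}
  W123456={f,h,j,l}
C dims 6,15,20,15; δ0: rk 5, SNF 1^5; δ1: rk 10, SNF 1^10; δ2: rk 10, SNF 1^10
Ȟ^0: (6−5)−0=1 ⇒ Z
Ȟ^1: (15−10)−5=0 ⇒ 0
Ȟ^2: (20−10)−10=0 ⇒ 0

Ȟ^0 ≅ Z, Ȟ^1 ≅ 0 and Ȟ^2 ≅ 0


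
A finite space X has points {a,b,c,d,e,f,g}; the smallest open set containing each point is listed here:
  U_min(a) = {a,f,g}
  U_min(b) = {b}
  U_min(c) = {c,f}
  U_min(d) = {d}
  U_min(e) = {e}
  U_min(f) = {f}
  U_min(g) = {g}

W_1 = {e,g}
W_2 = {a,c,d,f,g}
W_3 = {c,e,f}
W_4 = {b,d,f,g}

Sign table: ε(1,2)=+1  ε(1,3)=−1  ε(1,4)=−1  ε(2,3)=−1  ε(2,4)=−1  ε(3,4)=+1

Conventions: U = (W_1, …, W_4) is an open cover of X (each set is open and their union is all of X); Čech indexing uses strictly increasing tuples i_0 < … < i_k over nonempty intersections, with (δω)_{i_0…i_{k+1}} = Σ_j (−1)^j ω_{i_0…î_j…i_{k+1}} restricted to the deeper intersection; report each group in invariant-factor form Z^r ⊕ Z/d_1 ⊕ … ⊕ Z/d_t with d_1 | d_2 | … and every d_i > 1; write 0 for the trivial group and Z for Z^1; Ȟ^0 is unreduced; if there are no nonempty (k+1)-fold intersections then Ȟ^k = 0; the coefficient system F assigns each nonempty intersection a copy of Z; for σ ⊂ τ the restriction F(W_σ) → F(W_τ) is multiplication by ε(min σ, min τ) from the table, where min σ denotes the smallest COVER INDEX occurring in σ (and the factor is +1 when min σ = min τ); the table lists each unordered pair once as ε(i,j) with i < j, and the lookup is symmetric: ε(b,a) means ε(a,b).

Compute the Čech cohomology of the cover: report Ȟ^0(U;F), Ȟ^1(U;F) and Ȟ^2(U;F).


Ȟ^0 ≅ Z,  Ȟ^1 ≅ Z,  Ȟ^2 ≅ 0

nonempty intersections:
  W12={g} W13={e} W14={g} W23={c,f} W24={d,f,g} W34={f}
  W124={g} W234={f}
C dims 4,6,2; δ0: rk 3, SNF 1^3; δ1: rk 2, SNF 1^2
Ȟ^0: (4−3)−0=1 ⇒ Z
Ȟ^1: (6−2)−3=1 ⇒ Z
Ȟ^2: (2−0)−2=0 ⇒ 0


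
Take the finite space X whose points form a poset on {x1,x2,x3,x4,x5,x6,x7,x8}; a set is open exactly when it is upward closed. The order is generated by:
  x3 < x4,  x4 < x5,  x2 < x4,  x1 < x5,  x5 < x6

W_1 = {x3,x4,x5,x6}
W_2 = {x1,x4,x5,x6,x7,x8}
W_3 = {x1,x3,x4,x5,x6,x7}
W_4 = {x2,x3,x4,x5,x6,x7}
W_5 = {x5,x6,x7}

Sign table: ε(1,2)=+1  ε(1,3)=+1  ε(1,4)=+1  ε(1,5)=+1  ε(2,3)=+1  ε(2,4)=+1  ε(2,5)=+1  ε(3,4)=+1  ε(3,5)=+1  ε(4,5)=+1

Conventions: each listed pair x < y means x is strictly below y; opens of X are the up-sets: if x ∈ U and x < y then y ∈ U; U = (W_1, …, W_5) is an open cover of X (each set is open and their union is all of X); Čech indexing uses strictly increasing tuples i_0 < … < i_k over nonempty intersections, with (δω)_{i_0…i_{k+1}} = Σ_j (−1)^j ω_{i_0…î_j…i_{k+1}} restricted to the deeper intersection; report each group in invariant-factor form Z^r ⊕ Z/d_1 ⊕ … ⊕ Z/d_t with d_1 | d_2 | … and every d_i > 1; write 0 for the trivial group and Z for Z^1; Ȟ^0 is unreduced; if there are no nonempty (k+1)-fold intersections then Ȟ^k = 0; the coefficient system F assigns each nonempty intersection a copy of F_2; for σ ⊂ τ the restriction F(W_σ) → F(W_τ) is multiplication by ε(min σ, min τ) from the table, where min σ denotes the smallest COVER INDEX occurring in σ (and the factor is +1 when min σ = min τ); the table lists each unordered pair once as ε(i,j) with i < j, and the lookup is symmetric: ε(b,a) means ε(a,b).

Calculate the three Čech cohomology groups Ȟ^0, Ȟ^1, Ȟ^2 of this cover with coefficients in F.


Ȟ^0 = Z/2,  Ȟ^1 = 0,  Ȟ^2 = 0

nonempty overlaps:
  W12={x4,x5,x6} W13={x3,x4,x5,x6} W14={x3,x4,x5,x6} W15={x5,x6} W23={x1,x4,x5,x6,x7} W24={x4,x5,x6,x7} W25={x5,x6,x7} W34={x3,x4,x5,x6,x7} W35={x5,x6,x7} W45={x5,x6,x7}
  W123={x4,x5,x6} W124={x4,x5,x6} W125={x5,x6} W134={x3,x4,x5,x6} W135={x5,x6} W145={x5,x6} W234={x4,x5,x6,x7} W235={x5,x6,x7} W245={x5,x6,x7} W345={x5,x6,x7}
  W1234={x4,x5,x6} W1235={x5,x6} W1245={x5,x6} W1345={x5,x6} W2345={x5,x6,x7}
  W12345={x5,x6}
C dims 5,10,10,5; δ0: rk_F2 4; δ1: rk_F2 6; δ2: rk_F2 4
degree 0: 5−4−0 = 1 → Ȟ^0 ≅ Z/2
degree 1: 10−6−4 = 0 → Ȟ^1 ≅ 0
degree 2: 10−4−6 = 0 → Ȟ^2 ≅ 0


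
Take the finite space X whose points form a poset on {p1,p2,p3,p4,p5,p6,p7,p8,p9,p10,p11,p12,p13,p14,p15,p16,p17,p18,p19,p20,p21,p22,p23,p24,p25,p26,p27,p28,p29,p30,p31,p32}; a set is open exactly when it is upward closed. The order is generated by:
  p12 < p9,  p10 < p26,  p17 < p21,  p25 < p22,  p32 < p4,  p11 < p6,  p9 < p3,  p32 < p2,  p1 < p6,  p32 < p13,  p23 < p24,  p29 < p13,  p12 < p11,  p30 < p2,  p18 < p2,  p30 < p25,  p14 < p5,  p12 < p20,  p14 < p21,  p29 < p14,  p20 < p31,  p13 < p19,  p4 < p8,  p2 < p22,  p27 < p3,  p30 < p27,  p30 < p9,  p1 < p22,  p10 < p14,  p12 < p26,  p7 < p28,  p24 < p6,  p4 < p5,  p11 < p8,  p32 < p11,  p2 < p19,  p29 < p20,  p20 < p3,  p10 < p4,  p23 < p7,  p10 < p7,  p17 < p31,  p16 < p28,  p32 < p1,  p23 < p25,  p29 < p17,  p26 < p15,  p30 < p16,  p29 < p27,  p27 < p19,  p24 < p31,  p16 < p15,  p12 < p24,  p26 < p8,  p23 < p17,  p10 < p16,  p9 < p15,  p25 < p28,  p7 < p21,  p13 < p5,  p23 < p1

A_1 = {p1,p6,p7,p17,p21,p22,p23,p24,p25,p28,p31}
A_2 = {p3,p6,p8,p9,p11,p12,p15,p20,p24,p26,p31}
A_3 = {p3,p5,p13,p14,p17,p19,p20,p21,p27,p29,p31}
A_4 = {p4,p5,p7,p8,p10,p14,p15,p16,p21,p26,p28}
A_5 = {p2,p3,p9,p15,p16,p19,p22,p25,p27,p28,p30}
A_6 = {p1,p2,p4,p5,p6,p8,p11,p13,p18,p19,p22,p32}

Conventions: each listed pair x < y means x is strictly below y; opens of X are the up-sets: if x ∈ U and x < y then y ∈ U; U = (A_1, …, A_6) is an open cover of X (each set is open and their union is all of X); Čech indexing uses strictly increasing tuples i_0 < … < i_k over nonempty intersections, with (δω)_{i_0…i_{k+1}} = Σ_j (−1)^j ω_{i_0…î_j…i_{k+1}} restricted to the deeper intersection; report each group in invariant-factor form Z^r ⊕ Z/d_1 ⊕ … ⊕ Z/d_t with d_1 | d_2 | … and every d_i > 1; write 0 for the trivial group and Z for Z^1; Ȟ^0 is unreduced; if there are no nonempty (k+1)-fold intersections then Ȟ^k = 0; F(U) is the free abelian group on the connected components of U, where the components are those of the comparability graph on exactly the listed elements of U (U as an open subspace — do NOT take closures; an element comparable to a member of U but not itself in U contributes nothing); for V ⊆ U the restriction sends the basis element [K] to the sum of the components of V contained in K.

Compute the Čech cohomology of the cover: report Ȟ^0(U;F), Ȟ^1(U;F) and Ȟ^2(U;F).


nonempty overlaps:
  A12={p6,p24,p31} A13={p17,p21,p31} A14={p7,p21,p28} A15={p22,p25,p28} A16={p1,p6,p22} A23={p3,p20,p31} A24={p8,p15,p26} A25={p3,p9,p15} A26={p6,p8,p11} A34={p5,p14,p21} A35={p3,p19,p27} A36={p5,p13,p19} A45={p15,p16,p28} A46={p4,p5,p8} A56={p2,p19,p22}
  A123={p31} A126={p6} A134={p21} A145={p28} A156={p22} A235={p3} A245={p15} A246={p8} A346={p5} A356={p19}
components per intersection:
  A1: {p1,p6,p7,p17,p21,p22,p23,p24,p25,p28,p31}
  A2: {p3,p6,p8,p9,p11,p12,p15,p20,p24,p26,p31}
  A3: {p3,p5,p13,p14,p17,p19,p20,p21,p27,p29,p31}
  A4: {p4,p5,p7,p8,p10,p14,p15,p16,p21,p26,p28}
  A5: {p2,p3,p9,p15,p16,p19,p22,p25,p27,p28,p30}
  A6: {p1,p2,p4,p5,p6,p8,p11,p13,p18,p19,p22,p32}
  A12: {p6,p24,p31}
  A13: {p17,p21,p31}
  A14: {p7,p21,p28}
  A15: {p22,p25,p28}
  A16: {p1,p6,p22}
  A23: {p3,p20,p31}
  A24: {p8,p15,p26}
  A25: {p3,p9,p15}
  A26: {p6,p8,p11}
  A34: {p5,p14,p21}
  A35: {p3,p19,p27}
  A36: {p5,p13,p19}
  A45: {p15,p16,p28}
  A46: {p4,p5,p8}
  A56: {p2,p19,p22}
  A123: {p31}
  A126: {p6}
  A134: {p21}
  A145: {p28}
  A156: {p22}
  A235: {p3}
  A245: {p15}
  A246: {p8}
  A346: {p5}
  A356: {p19}
C dims 6,15,10; δ0: rk 5, SNF 1^5; δ1: rk 10, SNF 1^9·2
degree 0: 6−5−0 = 1 → Ȟ^0 ≅ Z
degree 1: 15−10−5 = 0 → Ȟ^1 ≅ 0
degree 2: 10−0−10 = 0 plus torsion [2] → Ȟ^2 ≅ Z/2

Ȟ^0(U;F) ≅ Z; Ȟ^1(U;F) ≅ 0; Ȟ^2(U;F) ≅ Z/2


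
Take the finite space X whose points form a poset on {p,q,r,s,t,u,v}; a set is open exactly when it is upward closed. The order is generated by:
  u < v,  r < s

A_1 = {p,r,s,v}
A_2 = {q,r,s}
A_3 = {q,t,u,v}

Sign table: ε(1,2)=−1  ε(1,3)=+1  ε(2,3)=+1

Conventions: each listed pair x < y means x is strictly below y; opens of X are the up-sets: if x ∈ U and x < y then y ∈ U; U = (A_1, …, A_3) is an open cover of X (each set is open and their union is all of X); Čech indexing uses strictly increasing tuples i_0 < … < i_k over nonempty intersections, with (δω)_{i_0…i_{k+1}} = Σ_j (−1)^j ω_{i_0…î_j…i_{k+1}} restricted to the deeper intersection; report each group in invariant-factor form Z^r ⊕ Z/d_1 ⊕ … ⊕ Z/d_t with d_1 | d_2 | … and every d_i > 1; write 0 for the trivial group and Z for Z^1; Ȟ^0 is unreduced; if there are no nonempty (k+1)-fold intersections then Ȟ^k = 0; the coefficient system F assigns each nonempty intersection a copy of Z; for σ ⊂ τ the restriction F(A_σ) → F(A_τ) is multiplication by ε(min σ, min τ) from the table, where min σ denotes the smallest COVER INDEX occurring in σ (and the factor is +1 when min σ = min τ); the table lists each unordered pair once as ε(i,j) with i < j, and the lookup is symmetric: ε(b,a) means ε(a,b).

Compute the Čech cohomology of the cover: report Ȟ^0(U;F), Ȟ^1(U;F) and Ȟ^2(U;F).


cover nerve:
  A12={r,s} A13={v} A23={q}
C dims 3,3; δ0: rk 3, SNF 1^2·2
Ȟ^0: (3−3)−0=0 ⇒ 0
Ȟ^1: (3−0)−3=0 plus torsion [2] ⇒ Z/2
Ȟ^2: (0−0)−0=0 ⇒ 0

Ȟ^0(U;F) ≅ 0, Ȟ^1(U;F) ≅ Z/2 and Ȟ^2(U;F) ≅ 0


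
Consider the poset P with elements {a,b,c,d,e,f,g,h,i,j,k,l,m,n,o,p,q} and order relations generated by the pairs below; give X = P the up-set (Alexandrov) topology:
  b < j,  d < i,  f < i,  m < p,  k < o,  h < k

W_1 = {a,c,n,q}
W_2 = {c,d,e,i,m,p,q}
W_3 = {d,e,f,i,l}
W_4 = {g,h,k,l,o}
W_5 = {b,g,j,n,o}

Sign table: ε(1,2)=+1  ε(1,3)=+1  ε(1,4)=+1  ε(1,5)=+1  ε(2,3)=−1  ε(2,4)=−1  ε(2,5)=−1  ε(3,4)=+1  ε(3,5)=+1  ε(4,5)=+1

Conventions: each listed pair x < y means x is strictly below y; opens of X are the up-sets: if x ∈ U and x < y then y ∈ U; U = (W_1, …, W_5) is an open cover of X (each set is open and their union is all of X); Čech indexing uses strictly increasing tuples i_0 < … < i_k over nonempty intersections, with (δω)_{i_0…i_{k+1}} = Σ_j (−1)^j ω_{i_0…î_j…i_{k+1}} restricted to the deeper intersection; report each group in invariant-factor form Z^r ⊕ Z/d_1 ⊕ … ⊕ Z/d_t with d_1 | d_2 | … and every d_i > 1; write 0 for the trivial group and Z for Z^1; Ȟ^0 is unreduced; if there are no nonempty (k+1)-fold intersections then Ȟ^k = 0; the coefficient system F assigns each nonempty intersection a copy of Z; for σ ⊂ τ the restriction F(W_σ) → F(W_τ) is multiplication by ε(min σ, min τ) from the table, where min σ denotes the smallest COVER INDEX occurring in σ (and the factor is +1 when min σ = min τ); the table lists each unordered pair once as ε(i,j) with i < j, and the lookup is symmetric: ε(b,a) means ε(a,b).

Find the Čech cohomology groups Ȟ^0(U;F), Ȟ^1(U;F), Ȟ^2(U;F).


Ȟ^0 ≅ 0; Ȟ^1 ≅ Z/2; Ȟ^2 ≅ 0

intersection data:
  W12={c,q} W15={n} W23={d,e,i} W34={l} W45={g,o}
C dims 5,5; δ0: rk 5, SNF 1^4·2
Ȟ^0 = (5 − 5) − 0 = 0, so Ȟ^0 ≅ 0
Ȟ^1 = (5 − 0) − 5 = 0 plus torsion [2], so Ȟ^1 ≅ Z/2
Ȟ^2 = (0 − 0) − 0 = 0, so Ȟ^2 ≅ 0


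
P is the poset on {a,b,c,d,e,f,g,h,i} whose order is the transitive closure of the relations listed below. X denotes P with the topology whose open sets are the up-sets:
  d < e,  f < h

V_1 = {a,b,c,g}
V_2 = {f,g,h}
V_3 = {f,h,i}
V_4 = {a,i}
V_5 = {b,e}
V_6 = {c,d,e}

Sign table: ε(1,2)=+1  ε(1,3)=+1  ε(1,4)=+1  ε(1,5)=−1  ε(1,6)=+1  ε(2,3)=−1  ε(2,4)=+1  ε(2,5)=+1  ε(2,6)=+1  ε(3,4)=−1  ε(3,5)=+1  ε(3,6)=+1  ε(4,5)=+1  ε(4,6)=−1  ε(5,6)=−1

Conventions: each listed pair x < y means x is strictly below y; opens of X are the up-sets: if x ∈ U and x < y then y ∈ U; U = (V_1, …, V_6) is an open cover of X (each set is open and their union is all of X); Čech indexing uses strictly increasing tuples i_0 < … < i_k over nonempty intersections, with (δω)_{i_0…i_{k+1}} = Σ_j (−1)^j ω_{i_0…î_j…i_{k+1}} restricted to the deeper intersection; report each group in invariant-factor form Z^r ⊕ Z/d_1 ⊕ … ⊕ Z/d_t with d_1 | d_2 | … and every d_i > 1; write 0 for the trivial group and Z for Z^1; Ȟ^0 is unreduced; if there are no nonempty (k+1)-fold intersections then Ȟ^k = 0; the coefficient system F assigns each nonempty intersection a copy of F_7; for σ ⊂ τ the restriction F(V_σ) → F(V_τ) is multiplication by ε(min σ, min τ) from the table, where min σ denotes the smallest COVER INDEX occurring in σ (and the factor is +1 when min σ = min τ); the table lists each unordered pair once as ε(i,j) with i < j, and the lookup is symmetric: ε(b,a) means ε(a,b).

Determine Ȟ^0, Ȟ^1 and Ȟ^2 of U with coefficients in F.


nerve of the cover:
  V12={g} V14={a} V15={b} V16={c} V23={f,h} V34={i} V56={e}
C dims 6,7; δ0: rk_F7 5
Ȟ^0 = (6 − 5) − 0 = 1, so Ȟ^0 ≅ Z/7
Ȟ^1 = (7 − 0) − 5 = 2, so Ȟ^1 ≅ Z/7 ⊕ Z/7
Ȟ^2 = (0 − 0) − 0 = 0, so Ȟ^2 ≅ 0

Ȟ^0 ≅ Z/7, Ȟ^1 ≅ Z/7 ⊕ Z/7, Ȟ^2 ≅ 0


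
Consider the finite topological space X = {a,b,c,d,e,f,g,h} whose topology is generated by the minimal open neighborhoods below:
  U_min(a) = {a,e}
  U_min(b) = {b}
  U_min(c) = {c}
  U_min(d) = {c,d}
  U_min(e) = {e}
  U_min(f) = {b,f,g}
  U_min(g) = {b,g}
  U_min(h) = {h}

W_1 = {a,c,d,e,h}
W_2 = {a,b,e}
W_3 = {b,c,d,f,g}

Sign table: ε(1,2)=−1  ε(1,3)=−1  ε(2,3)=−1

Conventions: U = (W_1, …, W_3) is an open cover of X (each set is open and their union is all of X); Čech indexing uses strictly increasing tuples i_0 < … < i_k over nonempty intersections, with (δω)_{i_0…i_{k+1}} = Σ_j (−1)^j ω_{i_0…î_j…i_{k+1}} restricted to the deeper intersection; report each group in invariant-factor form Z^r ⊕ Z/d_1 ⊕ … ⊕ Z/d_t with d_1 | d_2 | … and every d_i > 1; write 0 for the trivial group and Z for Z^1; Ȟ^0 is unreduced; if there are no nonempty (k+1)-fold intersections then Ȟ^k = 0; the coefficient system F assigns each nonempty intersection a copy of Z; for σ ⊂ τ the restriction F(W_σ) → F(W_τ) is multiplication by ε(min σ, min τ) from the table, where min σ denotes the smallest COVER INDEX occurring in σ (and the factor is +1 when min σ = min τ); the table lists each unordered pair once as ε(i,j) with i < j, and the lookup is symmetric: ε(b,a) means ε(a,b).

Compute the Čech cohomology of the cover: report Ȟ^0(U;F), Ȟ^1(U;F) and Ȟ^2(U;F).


Ȟ^0 = 0, Ȟ^1 = Z/2 and Ȟ^2 = 0

cover nerve:
  W12={a,e} W13={c,d} W23={b}
C dims 3,3; δ0: rk 3, SNF 1^2·2
Ȟ^0: (3−3)−0=0 ⇒ 0
Ȟ^1: (3−0)−3=0 plus torsion [2] ⇒ Z/2
Ȟ^2: (0−0)−0=0 ⇒ 0


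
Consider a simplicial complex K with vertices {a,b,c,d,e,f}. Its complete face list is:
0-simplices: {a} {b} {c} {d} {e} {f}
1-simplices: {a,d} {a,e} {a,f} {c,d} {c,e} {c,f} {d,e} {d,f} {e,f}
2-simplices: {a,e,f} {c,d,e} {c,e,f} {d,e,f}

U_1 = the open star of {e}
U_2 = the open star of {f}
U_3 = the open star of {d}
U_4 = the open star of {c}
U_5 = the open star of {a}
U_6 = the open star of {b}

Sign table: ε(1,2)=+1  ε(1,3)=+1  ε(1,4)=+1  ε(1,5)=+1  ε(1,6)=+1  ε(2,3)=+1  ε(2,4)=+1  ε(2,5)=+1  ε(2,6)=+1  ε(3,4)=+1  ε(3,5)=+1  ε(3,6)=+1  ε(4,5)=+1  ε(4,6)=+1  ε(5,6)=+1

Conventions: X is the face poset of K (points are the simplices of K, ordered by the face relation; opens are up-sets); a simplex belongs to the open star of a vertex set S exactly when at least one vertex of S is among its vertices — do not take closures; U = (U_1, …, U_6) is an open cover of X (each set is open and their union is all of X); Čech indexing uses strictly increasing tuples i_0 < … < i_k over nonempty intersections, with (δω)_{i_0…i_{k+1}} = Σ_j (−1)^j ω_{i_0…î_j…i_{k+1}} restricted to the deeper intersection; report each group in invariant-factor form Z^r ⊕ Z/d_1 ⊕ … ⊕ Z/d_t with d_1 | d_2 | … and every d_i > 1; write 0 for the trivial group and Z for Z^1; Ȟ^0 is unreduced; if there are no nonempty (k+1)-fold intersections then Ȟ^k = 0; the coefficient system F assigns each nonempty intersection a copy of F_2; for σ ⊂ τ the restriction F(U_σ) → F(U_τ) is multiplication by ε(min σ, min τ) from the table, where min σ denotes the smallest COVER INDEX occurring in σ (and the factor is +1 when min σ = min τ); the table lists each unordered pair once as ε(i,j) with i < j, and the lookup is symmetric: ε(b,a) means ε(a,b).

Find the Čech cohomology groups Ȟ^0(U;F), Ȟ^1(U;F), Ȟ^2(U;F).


Ȟ^0 ≅ Z/2 ⊕ Z/2, Ȟ^1 ≅ Z/2 and Ȟ^2 ≅ 0

nonempty overlaps:
  U1={{e},{a,e},{c,e},{d,e},{e,f},{a,e,f},{c,d,e},{c,e,f},{d,e,f}} U2={{f},{a,f},{c,f},{d,f},{e,f},{a,e,f},{c,e,f},{d,e,f}} U3={{d},{a,d},{c,d},{d,e},{d,f},{c,d,e},{d,e,f}} U4={{c},{c,d},{c,e},{c,f},{c,d,e},{c,e,f}} U5={{a},{a,d},{a,e},{a,f},{a,e,f}} U6={{b}}
  U12={{e,f},{a,e,f},{c,e,f},{d,e,f}} U13={{d,e},{c,d,e},{d,e,f}} U14={{c,e},{c,d,e},{c,e,f}} U15={{a,e},{a,e,f}} U23={{d,f},{d,e,f}} U24={{c,f},{c,e,f}} U25={{a,f},{a,e,f}} U34={{c,d},{c,d,e}} U35={{a,d}}
  U123={{d,e,f}} U124={{c,e,f}} U125={{a,e,f}} U134={{c,d,e}}
C dims 6,9,4; δ0: rk_F2 4; δ1: rk_F2 4
degree 0: 6−4−0 = 2 → Ȟ^0 ≅ Z/2 ⊕ Z/2
degree 1: 9−4−4 = 1 → Ȟ^1 ≅ Z/2
degree 2: 4−0−4 = 0 → Ȟ^2 ≅ 0


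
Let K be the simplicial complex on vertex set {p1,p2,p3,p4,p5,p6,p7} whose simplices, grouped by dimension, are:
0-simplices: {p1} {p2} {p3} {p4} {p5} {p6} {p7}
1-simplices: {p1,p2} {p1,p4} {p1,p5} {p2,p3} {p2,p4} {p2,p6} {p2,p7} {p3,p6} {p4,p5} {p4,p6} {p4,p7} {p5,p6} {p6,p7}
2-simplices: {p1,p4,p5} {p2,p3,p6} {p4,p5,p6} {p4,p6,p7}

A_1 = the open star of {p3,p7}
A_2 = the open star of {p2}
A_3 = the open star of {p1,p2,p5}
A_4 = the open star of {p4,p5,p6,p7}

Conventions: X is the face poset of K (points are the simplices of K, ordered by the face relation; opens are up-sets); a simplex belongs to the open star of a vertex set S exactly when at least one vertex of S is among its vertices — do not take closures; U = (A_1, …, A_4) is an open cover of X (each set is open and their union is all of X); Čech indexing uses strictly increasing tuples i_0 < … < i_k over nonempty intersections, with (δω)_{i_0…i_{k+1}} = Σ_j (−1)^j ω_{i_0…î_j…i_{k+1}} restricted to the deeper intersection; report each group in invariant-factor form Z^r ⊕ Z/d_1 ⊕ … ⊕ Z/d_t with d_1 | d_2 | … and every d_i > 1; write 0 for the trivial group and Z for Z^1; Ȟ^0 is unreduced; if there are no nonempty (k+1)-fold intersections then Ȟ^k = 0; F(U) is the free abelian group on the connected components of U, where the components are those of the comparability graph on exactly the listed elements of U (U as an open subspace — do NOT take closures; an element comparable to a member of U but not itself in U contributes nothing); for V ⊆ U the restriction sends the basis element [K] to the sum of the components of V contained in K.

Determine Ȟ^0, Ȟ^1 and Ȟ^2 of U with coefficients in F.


intersection data:
  A1={{p3},{p7},{p2,p3},{p2,p7},{p3,p6},{p4,p7},{p6,p7},{p2,p3,p6},{p4,p6,p7}} A2={{p2},{p1,p2},{p2,p3},{p2,p4},{p2,p6},{p2,p7},{p2,p3,p6}} A3={{p1},{p2},{p5},{p1,p2},{p1,p4},{p1,p5},{p2,p3},{p2,p4},{p2,p6},{p2,p7},{p4,p5},{p5,p6},{p1,p4,p5},{p2,p3,p6},{p4,p5,p6}} A4={{p4},{p5},{p6},{p7},{p1,p4},{p1,p5},{p2,p4},{p2,p6},{p2,p7},{p3,p6},{p4,p5},{p4,p6},{p4,p7},{p5,p6},{p6,p7},{p1,p4,p5},{p2,p3,p6},{p4,p5,p6},{p4,p6,p7}}
  A12={{p2,p3},{p2,p7},{p2,p3,p6}} A13={{p2,p3},{p2,p7},{p2,p3,p6}} A14={{p7},{p2,p7},{p3,p6},{p4,p7},{p6,p7},{p2,p3,p6},{p4,p6,p7}} A23={{p2},{p1,p2},{p2,p3},{p2,p4},{p2,p6},{p2,p7},{p2,p3,p6}} A24={{p2,p4},{p2,p6},{p2,p7},{p2,p3,p6}} A34={{p5},{p1,p4},{p1,p5},{p2,p4},{p2,p6},{p2,p7},{p4,p5},{p5,p6},{p1,p4,p5},{p2,p3,p6},{p4,p5,p6}}
  A123={{p2,p3},{p2,p7},{p2,p3,p6}} A124={{p2,p7},{p2,p3,p6}} A134={{p2,p7},{p2,p3,p6}} A234={{p2,p4},{p2,p6},{p2,p7},{p2,p3,p6}}
  A1234={{p2,p7},{p2,p3,p6}}
components per intersection:
  A1: {{p3},{p2,p3},{p3,p6},{p2,p3,p6}} {{p7},{p2,p7},{p4,p7},{p6,p7},{p4,p6,p7}}
  A2: {{p2},{p1,p2},{p2,p3},{p2,p4},{p2,p6},{p2,p7},{p2,p3,p6}}
  A3: {{p1},{p2},{p5},{p1,p2},{p1,p4},{p1,p5},{p2,p3},{p2,p4},{p2,p6},{p2,p7},{p4,p5},{p5,p6},{p1,p4,p5},{p2,p3,p6},{p4,p5,p6}}
  A4: {{p4},{p5},{p6},{p7},{p1,p4},{p1,p5},{p2,p4},{p2,p6},{p2,p7},{p3,p6},{p4,p5},{p4,p6},{p4,p7},{p5,p6},{p6,p7},{p1,p4,p5},{p2,p3,p6},{p4,p5,p6},{p4,p6,p7}}
  A12: {{p2,p3},{p2,p3,p6}} {{p2,p7}}
  A13: {{p2,p3},{p2,p3,p6}} {{p2,p7}}
  A14: {{p7},{p2,p7},{p4,p7},{p6,p7},{p4,p6,p7}} {{p3,p6},{p2,p3,p6}}
  A23: {{p2},{p1,p2},{p2,p3},{p2,p4},{p2,p6},{p2,p7},{p2,p3,p6}}
  A24: {{p2,p4}} {{p2,p6},{p2,p3,p6}} {{p2,p7}}
  A34: {{p5},{p1,p4},{p1,p5},{p4,p5},{p5,p6},{p1,p4,p5},{p4,p5,p6}} {{p2,p4}} {{p2,p6},{p2,p3,p6}} {{p2,p7}}
  A123: {{p2,p3},{p2,p3,p6}} {{p2,p7}}
  A124: {{p2,p7}} {{p2,p3,p6}}
  A134: {{p2,p7}} {{p2,p3,p6}}
  A234: {{p2,p4}} {{p2,p6},{p2,p3,p6}} {{p2,p7}}
  A1234: {{p2,p7}} {{p2,p3,p6}}
C dims 5,14,9,2; δ0: rk 4, SNF 1^4; δ1: rk 7, SNF 1^7; δ2: rk 2, SNF 1^2
Ȟ^0 = (5 − 4) − 0 = 1, so Ȟ^0 ≅ Z
Ȟ^1 = (14 − 7) − 4 = 3, so Ȟ^1 ≅ Z^3
Ȟ^2 = (9 − 2) − 7 = 0, so Ȟ^2 ≅ 0

Ȟ^0(U;F) ≅ Z,  Ȟ^1(U;F) ≅ Z^3,  Ȟ^2(U;F) ≅ 0


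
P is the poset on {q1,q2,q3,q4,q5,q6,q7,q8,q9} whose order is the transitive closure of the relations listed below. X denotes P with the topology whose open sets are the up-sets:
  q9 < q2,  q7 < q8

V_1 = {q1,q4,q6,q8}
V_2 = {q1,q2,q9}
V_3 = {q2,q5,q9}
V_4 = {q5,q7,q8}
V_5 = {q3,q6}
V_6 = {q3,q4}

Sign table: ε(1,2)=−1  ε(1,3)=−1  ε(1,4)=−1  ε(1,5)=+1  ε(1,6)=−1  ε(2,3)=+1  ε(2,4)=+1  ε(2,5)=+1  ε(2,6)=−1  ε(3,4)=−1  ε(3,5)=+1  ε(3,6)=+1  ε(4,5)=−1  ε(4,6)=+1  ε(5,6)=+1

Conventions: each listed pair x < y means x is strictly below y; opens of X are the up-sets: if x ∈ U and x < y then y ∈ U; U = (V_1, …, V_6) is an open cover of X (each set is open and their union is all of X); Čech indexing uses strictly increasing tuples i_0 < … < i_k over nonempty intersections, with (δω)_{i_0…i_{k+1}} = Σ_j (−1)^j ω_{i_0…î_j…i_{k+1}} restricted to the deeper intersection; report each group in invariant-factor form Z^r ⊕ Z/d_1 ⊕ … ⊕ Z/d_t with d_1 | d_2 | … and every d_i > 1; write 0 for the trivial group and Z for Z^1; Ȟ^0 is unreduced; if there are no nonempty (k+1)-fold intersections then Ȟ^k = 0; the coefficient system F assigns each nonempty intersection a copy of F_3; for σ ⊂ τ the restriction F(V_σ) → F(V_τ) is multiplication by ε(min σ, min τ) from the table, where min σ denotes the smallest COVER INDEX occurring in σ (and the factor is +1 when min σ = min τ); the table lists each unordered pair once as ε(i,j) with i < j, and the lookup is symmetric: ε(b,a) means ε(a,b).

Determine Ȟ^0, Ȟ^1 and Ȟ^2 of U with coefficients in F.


Ȟ^0(U;F) ≅ 0, Ȟ^1(U;F) ≅ Z/3 and Ȟ^2(U;F) ≅ 0

nonempty intersections:
  V12={q1} V14={q8} V15={q6} V16={q4} V23={q2,q9} V34={q5} V56={q3}
C dims 6,7; δ0: rk_F3 6
Ȟ^0: (6−6)−0=0 ⇒ 0
Ȟ^1: (7−0)−6=1 ⇒ Z/3
Ȟ^2: (0−0)−0=0 ⇒ 0


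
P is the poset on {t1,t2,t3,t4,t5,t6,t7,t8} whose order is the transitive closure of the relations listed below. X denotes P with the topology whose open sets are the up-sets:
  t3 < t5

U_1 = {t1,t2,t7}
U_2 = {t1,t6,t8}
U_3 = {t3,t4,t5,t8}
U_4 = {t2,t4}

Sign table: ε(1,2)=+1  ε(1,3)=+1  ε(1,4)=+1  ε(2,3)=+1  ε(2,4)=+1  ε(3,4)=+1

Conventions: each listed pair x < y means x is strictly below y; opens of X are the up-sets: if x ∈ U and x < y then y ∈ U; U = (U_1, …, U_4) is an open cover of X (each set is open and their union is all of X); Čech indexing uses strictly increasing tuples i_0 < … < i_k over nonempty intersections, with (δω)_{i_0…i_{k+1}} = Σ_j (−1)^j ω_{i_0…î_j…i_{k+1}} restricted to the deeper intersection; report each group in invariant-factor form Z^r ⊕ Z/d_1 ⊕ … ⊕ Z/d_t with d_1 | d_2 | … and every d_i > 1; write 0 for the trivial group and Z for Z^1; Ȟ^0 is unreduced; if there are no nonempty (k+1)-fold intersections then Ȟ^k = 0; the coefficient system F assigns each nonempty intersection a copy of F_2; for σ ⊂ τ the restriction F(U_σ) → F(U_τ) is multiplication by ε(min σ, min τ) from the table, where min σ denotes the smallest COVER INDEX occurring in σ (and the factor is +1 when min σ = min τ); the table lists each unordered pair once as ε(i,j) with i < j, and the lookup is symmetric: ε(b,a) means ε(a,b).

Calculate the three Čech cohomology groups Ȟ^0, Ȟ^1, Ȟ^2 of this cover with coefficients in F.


nonempty intersections:
  U12={t1} U14={t2} U23={t8} U34={t4}
C dims 4,4; δ0: rk_F2 3
Ȟ^0: (4−3)−0=1 ⇒ Z/2
Ȟ^1: (4−0)−3=1 ⇒ Z/2
Ȟ^2: (0−0)−0=0 ⇒ 0

Ȟ^0 = Z/2,  Ȟ^1 = Z/2,  Ȟ^2 = 0
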